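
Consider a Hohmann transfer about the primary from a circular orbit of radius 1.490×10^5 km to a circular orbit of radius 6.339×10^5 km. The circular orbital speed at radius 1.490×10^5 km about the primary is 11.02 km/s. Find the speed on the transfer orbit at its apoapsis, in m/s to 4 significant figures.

From the circular-orbit relation v² = μ/r at r = 1.490×10^5 km: μ = v²r = (11.02)² × 1.490×10^5 = 1.80946×10^7 km³/s².
Semi-major axis of the transfer orbit: a_t = (1.490×10^5 + 6.339×10^5)/2 = 3.9145×10^5 km.
The apoapsis of the transfer ellipse is at r = 6.339×10^5 km.
Vis-viva: v = √[μ(2/r − 1/a_t)] = √[1.80946×10^7 × (2/6.339×10^5 − 1/3.9145×10^5)] = 3.296 km/s.

v = 3296 m/s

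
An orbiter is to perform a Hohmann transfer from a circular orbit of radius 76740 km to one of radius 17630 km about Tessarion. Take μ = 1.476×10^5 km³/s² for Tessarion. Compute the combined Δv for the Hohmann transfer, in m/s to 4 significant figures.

Transfer-ellipse semi-major axis a_t = (r₁ + r₂)/2 = (76740 + 17630)/2 = 47185 km.
Circular speed at r₁: v₁ = √(μ/r₁) = √(1.476×10^5/76740) = 1.38686 km/s.
Transfer-orbit speed at r₁ (vis-viva equation): v_a = √[μ(2/r₁ − 1/a_t)] = 0.847728 km/s.
First burn Δv₁ = |v_a − v₁| = 0.5391 km/s.
At r₂, v₂ = √(μ/r₂) = 2.8935 km/s.
Transfer-orbit speed at r₂: v_p = √[μ(2/r₂ − 1/a_t)] = 3.6900 km/s.
Second burn Δv₂ = |v₂ − v_p| = 0.7965 km/s.
Total Δv = Δv₁ + Δv₂ = 1.336 km/s.

Δv = 1336 m/s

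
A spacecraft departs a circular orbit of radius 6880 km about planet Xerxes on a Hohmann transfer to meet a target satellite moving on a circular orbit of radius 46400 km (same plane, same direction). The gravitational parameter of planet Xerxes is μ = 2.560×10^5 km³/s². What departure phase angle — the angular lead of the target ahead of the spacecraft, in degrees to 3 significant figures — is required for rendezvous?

φ = 102°

The Hohmann ellipse has a_t = (r₁ + r₂)/2 = 26640 km.
The half-period of the transfer ellipse is t = π√(a_t³/μ) = 27000 s.
The target's mean motion on its circular orbit is ω₂ = √(μ/r₂³) = 5.062×10^-5 rad/s.
Angle swept by the target during transfer: ω₂·t = 1.3667 rad = 78.31°.
Arrival is 180° from departure on the ellipse, so φ = 180° − 78.31° = 102°.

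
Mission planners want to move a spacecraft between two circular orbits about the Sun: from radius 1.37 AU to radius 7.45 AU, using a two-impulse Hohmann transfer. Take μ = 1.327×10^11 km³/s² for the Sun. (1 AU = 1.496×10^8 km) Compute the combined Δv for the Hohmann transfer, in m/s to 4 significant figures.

In km: r₁ = 1.37 × 1.496×10^8 = 2.04952×10^8 km; r₂ = 7.45 × 1.496×10^8 = 1.11452×10^9 km.
Semi-major axis of the transfer orbit: a_t = (2.04952×10^8 + 1.11452×10^9)/2 = 6.59736×10^8 km.
At r₁ the circular-orbit speed is v₁ = √(μ/r₁) = 25.4454 km/s.
On the transfer ellipse at r₁, v² = μ(2/r − 1/a) gives v_p = √[μ(2/r₁ − 1/a_t)] = 33.0726 km/s.
First burn Δv₁ = |v_p − v₁| = 7.627 km/s.
Circular speed at r₂: v₂ = √(μ/r₂) = 10.912 km/s.
Transfer-orbit speed at r₂: v_a = √[μ(2/r₂ − 1/a_t)] = 6.0818 km/s.
Second burn Δv₂ = |v₂ − v_a| = 4.830 km/s.
Total Δv = Δv₁ + Δv₂ = 12.46 km/s.

Δv = 12460 m/s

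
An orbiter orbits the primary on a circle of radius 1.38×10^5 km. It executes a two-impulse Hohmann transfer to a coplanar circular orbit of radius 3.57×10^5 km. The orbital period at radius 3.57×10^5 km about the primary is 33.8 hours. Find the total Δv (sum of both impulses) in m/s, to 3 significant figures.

Δv = 10600 m/s

From Kepler's third law T² = 4π²r³/μ at r = 3.57×10^5 km, T = 33.8 hours = 33.8 × 3600 s = 1.2168×10^5 s: μ = 4π²r³/T² = 1.21318×10^8 km³/s².
Semi-major axis of the transfer orbit: a_t = (1.380×10^5 + 3.570×10^5)/2 = 2.475×10^5 km.
Circular speed at r₁: v₁ = √(μ/r₁) = √(1.21318×10^8/1.380×10^5) = 29.65 km/s.
On the transfer ellipse at r₁, v² = μ(2/r − 1/a) gives v_p = √[μ(2/r₁ − 1/a_t)] = 35.61 km/s.
First burn Δv₁ = |v_p − v₁| = 5.960 km/s.
At r₂, v₂ = √(μ/r₂) = 18.434 km/s.
Transfer-orbit speed at r₂: v_a = √[μ(2/r₂ − 1/a_t)] = 13.765 km/s.
Second burn Δv₂ = |v₂ − v_a| = 4.669 km/s.
Δv = Δv₁ + Δv₂ = 5.960 + 4.669 = 10.63 km/s.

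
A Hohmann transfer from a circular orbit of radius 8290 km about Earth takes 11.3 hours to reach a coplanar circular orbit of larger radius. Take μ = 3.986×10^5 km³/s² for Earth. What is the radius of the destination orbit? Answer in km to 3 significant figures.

Transfer time t = 11.3 hours = 40680 s, and t = π√(a_t³/μ).
So a_t = (μ t²/π²)^(1/3) = (3.986×10^5 × (40680)² / π²)^(1/3) = 40582 km.
Since a_t = (r₁ + r₂)/2, r₂ = 2a_t − r₁ = 2×40582 − 8290 = 72874 km.

r₂ = 72900 km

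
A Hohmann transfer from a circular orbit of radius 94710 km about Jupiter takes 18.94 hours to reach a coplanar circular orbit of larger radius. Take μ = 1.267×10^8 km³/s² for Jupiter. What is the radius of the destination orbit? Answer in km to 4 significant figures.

Transfer time t = 18.94 hours = 68184 s, and t = π√(a_t³/μ).
So a_t = (μ t²/π²)^(1/3) = (1.267×10^8 × (68184)² / π²)^(1/3) = 3.9079×10^5 km.
Since a_t = (r₁ + r₂)/2, r₂ = 2a_t − r₁ = 2×3.9079×10^5 − 94710 = 6.8687×10^5 km.

r₂ = 6.869×10^5 km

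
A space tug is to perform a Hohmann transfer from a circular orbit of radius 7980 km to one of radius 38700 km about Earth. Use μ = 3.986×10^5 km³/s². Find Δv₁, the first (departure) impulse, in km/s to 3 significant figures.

The Hohmann ellipse has a_t = (r₁ + r₂)/2 = 23340 km.
On the circular orbit at r = 7980 km, v_c = √(μ/r) = 7.068 km/s.
Vis-viva on the transfer ellipse at r = 7980 km gives v_t = √[μ(2/r − 1/a_t)] = 9.101 km/s.
Δv₁ = |v_t − v_c| = |9.101 − 7.068| = 2.033 km/s.

Δv₁ = 2.03 km/s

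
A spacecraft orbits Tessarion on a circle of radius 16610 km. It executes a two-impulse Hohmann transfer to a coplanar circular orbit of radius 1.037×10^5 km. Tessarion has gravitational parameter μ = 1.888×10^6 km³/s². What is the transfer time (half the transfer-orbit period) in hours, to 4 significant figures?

t = 9.370 hours

Transfer-ellipse semi-major axis a_t = (r₁ + r₂)/2 = (16610 + 1.037×10^5)/2 = 60155 km.
Half the transfer-orbit period gives t = π√(a_t³/μ) = 33733 s.
Converting: 33733 s ÷ 3600 s/hour = 9.370 hours.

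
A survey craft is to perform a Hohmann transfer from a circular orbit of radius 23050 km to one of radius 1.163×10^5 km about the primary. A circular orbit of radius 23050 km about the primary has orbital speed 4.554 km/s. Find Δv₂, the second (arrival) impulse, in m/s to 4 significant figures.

From the circular-orbit relation v² = μ/r at r = 23050 km: μ = v²r = (4.554)² × 23050 = 4.78032×10^5 km³/s².
The Hohmann ellipse has a_t = (r₁ + r₂)/2 = 69675 km.
On the circular orbit at r = 1.163×10^5 km, v_c = √(μ/r) = 2.0274 km/s.
Vis-viva on the transfer ellipse at r = 1.163×10^5 km gives v_t = √[μ(2/r − 1/a_t)] = 1.1661 km/s.
Δv₂ = |v_t − v_c| = |1.1661 − 2.0274| = 0.8613 km/s.

Δv₂ = 861.3 m/s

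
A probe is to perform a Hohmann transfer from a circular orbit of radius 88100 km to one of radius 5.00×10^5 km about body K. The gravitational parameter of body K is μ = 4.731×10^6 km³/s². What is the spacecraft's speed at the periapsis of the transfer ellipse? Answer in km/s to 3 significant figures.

Semi-major axis of the transfer orbit: a_t = (88100 + 5.000×10^5)/2 = 2.9405×10^5 km.
The periapsis of the transfer ellipse is at r = 88100 km.
Vis-viva: v = √[μ(2/r − 1/a_t)] = √[4.731×10^6 × (2/88100 − 1/2.9405×10^5)] = 9.556 km/s.

v = 9.56 km/s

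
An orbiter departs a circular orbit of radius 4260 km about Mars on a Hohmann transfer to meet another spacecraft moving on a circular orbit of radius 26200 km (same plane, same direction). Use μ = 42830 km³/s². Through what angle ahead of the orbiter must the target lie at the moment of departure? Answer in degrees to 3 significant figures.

Transfer-ellipse semi-major axis a_t = (r₁ + r₂)/2 = (4260 + 26200)/2 = 15230 km.
The half-period of the transfer ellipse is t = π√(a_t³/μ) = 28531.6 s.
The target's mean motion on its circular orbit is ω₂ = √(μ/r₂³) = 4.88003×10^-5 rad/s.
Angle swept by the target during transfer: ω₂·t = 1.39235 rad = 79.78°.
The orbiter traverses 180° on the transfer ellipse, so the target must lead by 180° − 79.78° = 100°.

φ = 100°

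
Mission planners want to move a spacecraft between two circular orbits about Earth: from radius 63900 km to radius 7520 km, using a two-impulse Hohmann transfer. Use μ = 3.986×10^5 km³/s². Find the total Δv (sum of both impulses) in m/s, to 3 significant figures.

Δv = 3810 m/s

Semi-major axis of the transfer orbit: a_t = (63900 + 7520)/2 = 35710 km.
At r₁ the circular-orbit speed is v₁ = √(μ/r₁) = 2.49757 km/s.
Transfer-orbit speed at r₁ (v² = μ(2/r − 1/a)): v_a = √[μ(2/r₁ − 1/a_t)] = 1.14613 km/s.
First burn Δv₁ = |v_a − v₁| = 1.351 km/s.
At r₂, v₂ = √(μ/r₂) = 7.280 km/s.
Transfer-orbit speed at r₂: v_p = √[μ(2/r₂ − 1/a_t)] = 9.739 km/s.
Second burn Δv₂ = |v₂ − v_p| = 2.459 km/s.
Δv = Δv₁ + Δv₂ = 1.351 + 2.459 = 3.810 km/s.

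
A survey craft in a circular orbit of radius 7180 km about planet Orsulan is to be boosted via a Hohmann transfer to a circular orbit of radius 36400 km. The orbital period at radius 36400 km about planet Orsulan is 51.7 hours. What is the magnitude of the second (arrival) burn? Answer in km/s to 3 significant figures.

From Kepler's third law T² = 4π²r³/μ at r = 36400 km, T = 51.7 hours = 51.7 × 3600 s = 1.8612×10^5 s: μ = 4π²r³/T² = 54963.9 km³/s².
Transfer-ellipse semi-major axis a_t = (r₁ + r₂)/2 = (7180 + 36400)/2 = 21790 km.
On the circular orbit at r = 36400 km, v_c = √(μ/r) = 1.2288 km/s.
Transfer-orbit speed at the same r (vis-viva, a = a_t): v_t = √[μ(2/r − 1/a_t)] = 0.70538 km/s.
Δv₂ = |v_t − v_c| = |0.70538 − 1.2288| = 0.5234 km/s.

Δv₂ = 0.523 km/s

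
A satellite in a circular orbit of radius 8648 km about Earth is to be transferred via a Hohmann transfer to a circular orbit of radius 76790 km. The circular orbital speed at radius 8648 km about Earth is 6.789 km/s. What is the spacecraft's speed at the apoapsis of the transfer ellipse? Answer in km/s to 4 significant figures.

v = 1.025 km/s

From the circular-orbit relation v² = μ/r at r = 8648 km: μ = v²r = (6.789)² × 8648 = 3.98591×10^5 km³/s².
Semi-major axis of the transfer orbit: a_t = (8648 + 76790)/2 = 42719 km.
At apoapsis, r = 76790 km.
Vis-viva: v = √[μ(2/r − 1/a_t)] = √[3.98591×10^5 × (2/76790 − 1/42719)] = 1.025 km/s.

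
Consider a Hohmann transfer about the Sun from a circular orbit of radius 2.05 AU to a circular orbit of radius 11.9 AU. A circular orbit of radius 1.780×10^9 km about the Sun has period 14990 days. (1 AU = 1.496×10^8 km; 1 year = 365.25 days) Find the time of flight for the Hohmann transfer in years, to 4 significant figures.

t = 9.210 years

From Kepler's third law T² = 4π²r³/μ at r = 1.780×10^9 km, T = 14990 days = 14990 × 86400 s = 1.295136×10^9 s: μ = 4π²r³/T² = 1.32736×10^11 km³/s².
In km: r₁ = 2.05 × 1.496×10^8 = 3.0668×10^8 km; r₂ = 11.9 × 1.496×10^8 = 1.78024×10^9 km.
Semi-major axis of the transfer orbit: a_t = (3.0668×10^8 + 1.78024×10^9)/2 = 1.04346×10^9 km.
Half the transfer-orbit period gives t = π√(a_t³/μ) = 2.9065×10^8 s.
Converting: 2.9065×10^8 s ÷ 3.15576×10^7 s/year (365.25 × 86400) = 9.210 years.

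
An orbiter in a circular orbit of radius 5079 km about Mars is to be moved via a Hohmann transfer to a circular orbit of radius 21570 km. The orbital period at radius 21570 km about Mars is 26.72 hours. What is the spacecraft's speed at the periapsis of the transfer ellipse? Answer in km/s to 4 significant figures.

v = 3.694 km/s

From Kepler's third law T² = 4π²r³/μ at r = 21570 km, T = 26.72 hours = 26.72 × 3600 s = 96192 s: μ = 4π²r³/T² = 42818.6 km³/s².
Semi-major axis of the transfer orbit: a_t = (5079 + 21570)/2 = 13324.5 km.
The periapsis of the transfer ellipse is at r = 5079 km.
Vis-viva: v = √[μ(2/r − 1/a_t)] = √[42818.6 × (2/5079 − 1/13324.5)] = 3.694 km/s.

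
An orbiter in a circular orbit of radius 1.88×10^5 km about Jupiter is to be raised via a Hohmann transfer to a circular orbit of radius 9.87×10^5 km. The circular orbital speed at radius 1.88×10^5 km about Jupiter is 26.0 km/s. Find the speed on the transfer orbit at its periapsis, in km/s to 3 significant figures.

From the circular-orbit relation v² = μ/r at r = 1.88×10^5 km: μ = v²r = (26.0)² × 1.88×10^5 = 1.27088×10^8 km³/s².
Semi-major axis of the transfer orbit: a_t = (1.880×10^5 + 9.870×10^5)/2 = 5.875×10^5 km.
At periapsis, r = 1.880×10^5 km.
From the vis-viva equation, v = √[μ(2/r − 1/a_t)] = 33.70 km/s.

v = 33.7 km/s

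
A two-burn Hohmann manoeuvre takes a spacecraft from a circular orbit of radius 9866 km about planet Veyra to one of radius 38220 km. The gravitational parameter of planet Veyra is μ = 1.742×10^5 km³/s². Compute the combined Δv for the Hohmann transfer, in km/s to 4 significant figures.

Transfer-ellipse semi-major axis a_t = (r₁ + r₂)/2 = (9866 + 38220)/2 = 24043 km.
At r₁ the circular-orbit speed is v₁ = √(μ/r₁) = 4.202 km/s.
On the transfer ellipse at r₁, vis-viva gives v_p = √[μ(2/r₁ − 1/a_t)] = 5.298 km/s.
First burn Δv₁ = |v_p − v₁| = 1.096 km/s.
Circular speed at r₂: v₂ = √(μ/r₂) = 2.1349 km/s.
Transfer-orbit speed at r₂: v_a = √[μ(2/r₂ − 1/a_t)] = 1.3676 km/s.
Second burn Δv₂ = |v₂ − v_a| = 0.7673 km/s.
Δv = Δv₁ + Δv₂ = 1.096 + 0.7673 = 1.863 km/s.

Δv = 1.863 km/s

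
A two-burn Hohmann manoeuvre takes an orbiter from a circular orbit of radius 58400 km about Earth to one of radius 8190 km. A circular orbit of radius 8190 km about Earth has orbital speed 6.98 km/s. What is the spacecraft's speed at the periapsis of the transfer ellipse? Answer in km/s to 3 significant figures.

v = 9.24 km/s

From the circular-orbit relation v² = μ/r at r = 8190 km: μ = v²r = (6.98)² × 8190 = 3.99020×10^5 km³/s².
The Hohmann ellipse has a_t = (r₁ + r₂)/2 = 33295 km.
The periapsis of the transfer ellipse is at r = 8190 km.
From the vis-viva equation, v = √[μ(2/r − 1/a_t)] = 9.244 km/s.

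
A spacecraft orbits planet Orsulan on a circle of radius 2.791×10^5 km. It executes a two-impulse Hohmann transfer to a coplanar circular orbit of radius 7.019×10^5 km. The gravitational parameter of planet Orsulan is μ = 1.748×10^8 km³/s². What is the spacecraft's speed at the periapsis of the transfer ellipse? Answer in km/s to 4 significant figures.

Semi-major axis of the transfer orbit: a_t = (2.791×10^5 + 7.019×10^5)/2 = 4.905×10^5 km.
At periapsis, r = 2.791×10^5 km.
Applying v² = μ(2/r − 1/a_t): v = 29.94 km/s.

v = 29.94 km/s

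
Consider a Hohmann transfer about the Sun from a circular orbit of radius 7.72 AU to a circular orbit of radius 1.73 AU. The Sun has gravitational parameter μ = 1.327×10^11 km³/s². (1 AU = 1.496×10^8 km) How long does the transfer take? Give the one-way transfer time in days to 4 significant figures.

In km: r₁ = 7.72 × 1.496×10^8 = 1.154912×10^9 km; r₂ = 1.73 × 1.496×10^8 = 2.58808×10^8 km.
Semi-major axis of the transfer orbit: a_t = (1.154912×10^9 + 2.58808×10^8)/2 = 7.0686×10^8 km.
Half the transfer-orbit period gives t = π√(a_t³/μ) = 1.621×10^8 s.
Converting: 1.621×10^8 s ÷ 86400 s/day = 1876 days.

t = 1876 days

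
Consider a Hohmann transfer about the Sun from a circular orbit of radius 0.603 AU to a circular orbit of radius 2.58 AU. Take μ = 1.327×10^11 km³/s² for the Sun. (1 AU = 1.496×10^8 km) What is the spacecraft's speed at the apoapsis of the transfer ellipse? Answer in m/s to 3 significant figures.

v = 11400 m/s

In km: r₁ = 0.603 × 1.496×10^8 = 9.02088×10^7 km; r₂ = 2.58 × 1.496×10^8 = 3.85968×10^8 km.
Semi-major axis of the transfer orbit: a_t = (9.02088×10^7 + 3.85968×10^8)/2 = 2.380884×10^8 km.
The apoapsis of the transfer ellipse is at r = 3.85968×10^8 km.
Vis-viva: v = √[μ(2/r − 1/a_t)] = √[1.327×10^11 × (2/3.85968×10^8 − 1/2.380884×10^8)] = 11.41 km/s.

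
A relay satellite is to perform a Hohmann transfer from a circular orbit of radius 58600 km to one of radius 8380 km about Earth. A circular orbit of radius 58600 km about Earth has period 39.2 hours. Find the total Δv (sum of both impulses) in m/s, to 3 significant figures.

Δv = 3530 m/s

From Kepler's third law T² = 4π²r³/μ at r = 58600 km, T = 39.2 hours = 39.2 × 3600 s = 1.4112×10^5 s: μ = 4π²r³/T² = 3.98910×10^5 km³/s².
Semi-major axis of the transfer orbit: a_t = (58600 + 8380)/2 = 33490 km.
At r₁ the circular-orbit speed is v₁ = √(μ/r₁) = 2.609 km/s.
On the transfer ellipse at r₁, vis-viva equation gives v_a = √[μ(2/r₁ − 1/a_t)] = 1.305 km/s.
First burn Δv₁ = |v_a − v₁| = 1.304 km/s.
Circular speed at r₂: v₂ = √(μ/r₂) = 6.8995 km/s.
Transfer-orbit speed at r₂: v_p = √[μ(2/r₂ − 1/a_t)] = 9.1266 km/s.
Second burn Δv₂ = |v₂ − v_p| = 2.227 km/s.
Δv = Δv₁ + Δv₂ = 1.304 + 2.227 = 3.531 km/s.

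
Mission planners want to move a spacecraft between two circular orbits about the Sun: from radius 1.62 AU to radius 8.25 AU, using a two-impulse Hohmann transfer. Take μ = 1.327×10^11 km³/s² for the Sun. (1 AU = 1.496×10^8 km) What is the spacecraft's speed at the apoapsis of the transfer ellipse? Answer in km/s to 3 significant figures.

In km: r₁ = 1.62 × 1.496×10^8 = 2.42352×10^8 km; r₂ = 8.25 × 1.496×10^8 = 1.2342×10^9 km.
The Hohmann ellipse has a_t = (r₁ + r₂)/2 = 7.38276×10^8 km.
At apoapsis, r = 1.2342×10^9 km.
Vis-viva: v = √[μ(2/r − 1/a_t)] = √[1.327×10^11 × (2/1.2342×10^9 − 1/7.38276×10^8)] = 5.941 km/s.

v = 5.94 km/s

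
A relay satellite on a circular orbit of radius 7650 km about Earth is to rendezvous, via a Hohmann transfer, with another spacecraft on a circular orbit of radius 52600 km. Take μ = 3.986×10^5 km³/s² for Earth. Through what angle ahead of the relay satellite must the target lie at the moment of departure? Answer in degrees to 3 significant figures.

φ = 102°

Transfer-ellipse semi-major axis a_t = (r₁ + r₂)/2 = (7650 + 52600)/2 = 30125 km.
Transfer time t = π√(a_t³/μ) = 26017.9 s.
Target angular speed ω₂ = √(μ/r₂³) = 5.23347×10^-5 rad/s.
Angle swept by the target during transfer: ω₂·t = 1.36164 rad = 78.02°.
The relay satellite traverses 180° on the transfer ellipse, so the target must lead by 180° − 78.02° = 102°.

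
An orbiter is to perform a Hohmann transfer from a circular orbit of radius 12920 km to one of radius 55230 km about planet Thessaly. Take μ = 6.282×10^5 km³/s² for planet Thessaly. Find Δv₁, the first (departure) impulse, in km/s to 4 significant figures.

The Hohmann ellipse has a_t = (r₁ + r₂)/2 = 34075 km.
On the circular orbit at r = 12920 km, v_c = √(μ/r) = 6.973 km/s.
Transfer-orbit speed at the same r (vis-viva, a = a_t): v_t = √[μ(2/r − 1/a_t)] = 8.877 km/s.
Δv₁ = |v_t − v_c| = |8.877 − 6.973| = 1.904 km/s.

Δv₁ = 1.904 km/s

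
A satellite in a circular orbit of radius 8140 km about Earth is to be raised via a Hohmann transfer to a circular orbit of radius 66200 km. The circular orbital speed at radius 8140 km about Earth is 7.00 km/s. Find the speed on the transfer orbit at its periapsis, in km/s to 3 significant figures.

v = 9.34 km/s

From the circular-orbit relation v² = μ/r at r = 8140 km: μ = v²r = (7.00)² × 8140 = 3.98860×10^5 km³/s².
The Hohmann ellipse has a_t = (r₁ + r₂)/2 = 37170 km.
At periapsis, r = 8140 km.
Applying v² = μ(2/r − 1/a_t): v = 9.342 km/s.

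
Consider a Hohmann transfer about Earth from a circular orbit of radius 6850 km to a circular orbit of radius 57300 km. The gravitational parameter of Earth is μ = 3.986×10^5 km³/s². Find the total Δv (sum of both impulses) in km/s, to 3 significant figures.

Transfer-ellipse semi-major axis a_t = (r₁ + r₂)/2 = (6850 + 57300)/2 = 32075 km.
At r₁ the circular-orbit speed is v₁ = √(μ/r₁) = 7.62822 km/s.
Transfer-orbit speed at r₁ (vis-viva equation): v_p = √[μ(2/r₁ − 1/a_t)] = 10.1957 km/s.
First burn Δv₁ = |v_p − v₁| = 2.567 km/s.
Circular speed at r₂: v₂ = √(μ/r₂) = 2.6375 km/s.
Transfer-orbit speed at r₂: v_a = √[μ(2/r₂ − 1/a_t)] = 1.2189 km/s.
Second burn Δv₂ = |v₂ − v_a| = 1.419 km/s.
Total Δv = Δv₁ + Δv₂ = 3.986 km/s.

Δv = 3.99 km/s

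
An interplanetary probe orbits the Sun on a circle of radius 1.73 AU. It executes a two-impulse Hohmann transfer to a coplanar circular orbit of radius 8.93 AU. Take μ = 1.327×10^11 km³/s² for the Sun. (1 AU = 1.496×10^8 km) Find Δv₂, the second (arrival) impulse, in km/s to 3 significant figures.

In km: r₁ = 1.73 × 1.496×10^8 = 2.58808×10^8 km; r₂ = 8.93 × 1.496×10^8 = 1.335928×10^9 km.
Transfer-ellipse semi-major axis a_t = (r₁ + r₂)/2 = (2.58808×10^8 + 1.335928×10^9)/2 = 7.97368×10^8 km.
Circular speed at r = 1.335928×10^9 km: v_c = √(μ/r) = 9.9665 km/s.
Transfer-orbit speed at the same r (vis-viva, a = a_t): v_t = √[μ(2/r − 1/a_t)] = 5.6781 km/s.
Δv₂ = |v_t − v_c| = |5.6781 − 9.9665| = 4.288 km/s.

Δv₂ = 4.29 km/s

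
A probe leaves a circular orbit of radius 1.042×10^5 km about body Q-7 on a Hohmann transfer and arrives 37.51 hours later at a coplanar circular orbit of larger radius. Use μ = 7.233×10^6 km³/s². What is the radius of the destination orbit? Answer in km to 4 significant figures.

Transfer time t = 37.51 hours = 1.35036×10^5 s, and t = π√(a_t³/μ).
So a_t = (μ t²/π²)^(1/3) = (7.233×10^6 × (1.35036×10^5)² / π²)^(1/3) = 2.3730×10^5 km.
Since a_t = (r₁ + r₂)/2, r₂ = 2a_t − r₁ = 2×2.3730×10^5 − 1.042×10^5 = 3.704×10^5 km.

r₂ = 3.704×10^5 km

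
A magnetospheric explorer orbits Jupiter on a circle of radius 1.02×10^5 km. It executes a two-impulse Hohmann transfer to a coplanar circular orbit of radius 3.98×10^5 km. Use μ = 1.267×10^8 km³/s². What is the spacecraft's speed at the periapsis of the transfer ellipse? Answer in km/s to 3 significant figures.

Semi-major axis of the transfer orbit: a_t = (1.020×10^5 + 3.980×10^5)/2 = 2.500×10^5 km.
At periapsis, r = 1.020×10^5 km.
Applying v² = μ(2/r − 1/a_t): v = 44.47 km/s.

v = 44.5 km/s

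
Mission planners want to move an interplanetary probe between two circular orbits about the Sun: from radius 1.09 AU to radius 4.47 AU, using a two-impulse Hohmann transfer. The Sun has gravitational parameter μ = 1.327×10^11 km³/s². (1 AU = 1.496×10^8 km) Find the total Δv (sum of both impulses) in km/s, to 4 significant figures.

In km: r₁ = 1.09 × 1.496×10^8 = 1.63064×10^8 km; r₂ = 4.47 × 1.496×10^8 = 6.68712×10^8 km.
Transfer-ellipse semi-major axis a_t = (r₁ + r₂)/2 = (1.63064×10^8 + 6.68712×10^8)/2 = 4.15888×10^8 km.
At r₁ the circular-orbit speed is v₁ = √(μ/r₁) = 28.527 km/s.
Transfer-orbit speed at r₁ (vis-viva): v_p = √[μ(2/r₁ − 1/a_t)] = 36.173 km/s.
First burn Δv₁ = |v_p − v₁| = 7.646 km/s.
At r₂, v₂ = √(μ/r₂) = 14.087 km/s.
Transfer-orbit speed at r₂: v_a = √[μ(2/r₂ − 1/a_t)] = 8.8208 km/s.
Second burn Δv₂ = |v₂ − v_a| = 5.266 km/s.
Δv = Δv₁ + Δv₂ = 7.646 + 5.266 = 12.91 km/s.

Δv = 12.91 km/s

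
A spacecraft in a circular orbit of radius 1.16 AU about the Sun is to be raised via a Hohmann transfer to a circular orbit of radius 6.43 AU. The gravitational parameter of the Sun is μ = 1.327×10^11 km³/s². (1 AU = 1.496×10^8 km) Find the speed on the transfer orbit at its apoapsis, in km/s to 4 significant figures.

In km: r₁ = 1.16 × 1.496×10^8 = 1.73536×10^8 km; r₂ = 6.43 × 1.496×10^8 = 9.61928×10^8 km.
The Hohmann ellipse has a_t = (r₁ + r₂)/2 = 5.67732×10^8 km.
The apoapsis of the transfer ellipse is at r = 9.61928×10^8 km.
Vis-viva: v = √[μ(2/r − 1/a_t)] = √[1.327×10^11 × (2/9.61928×10^8 − 1/5.67732×10^8)] = 6.494 km/s.

v = 6.494 km/s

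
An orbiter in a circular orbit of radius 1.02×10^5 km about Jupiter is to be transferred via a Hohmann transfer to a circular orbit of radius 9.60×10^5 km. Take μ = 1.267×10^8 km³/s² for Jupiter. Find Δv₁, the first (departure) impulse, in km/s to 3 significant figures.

Semi-major axis of the transfer orbit: a_t = (1.020×10^5 + 9.600×10^5)/2 = 5.310×10^5 km.
Circular speed at r = 1.020×10^5 km: v_c = √(μ/r) = 35.2442 km/s.
Transfer-orbit speed at the same r (vis-viva, a = a_t): v_t = √[μ(2/r − 1/a_t)] = 47.3889 km/s.
Δv₁ = |v_t − v_c| = |47.3889 − 35.2442| = 12.14 km/s.

Δv₁ = 12.1 km/s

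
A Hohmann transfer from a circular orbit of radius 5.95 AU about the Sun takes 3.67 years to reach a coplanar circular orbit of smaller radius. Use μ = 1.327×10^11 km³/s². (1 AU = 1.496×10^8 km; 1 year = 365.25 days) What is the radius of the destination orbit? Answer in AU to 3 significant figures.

In km: r₁ = 5.95 × 1.496×10^8 = 8.9012×10^8 km.
Transfer time t = 3.67 years × 365.25 × 86400 s = 1.15816392×10^8 s, and t = π√(a_t³/μ).
So a_t = (μ t²/π²)^(1/3) = (1.327×10^11 × (1.15816392×10^8)² / π²)^(1/3) = 5.6499×10^8 km.
Since a_t = (r₁ + r₂)/2, r₂ = 2a_t − r₁ = 2×5.6499×10^8 − 8.9012×10^8 = 2.3986×10^8 km.
In AU: r₂ = 2.3986×10^8 / 1.496×10^8 = 1.60 AU.

r₂ = 1.60 AU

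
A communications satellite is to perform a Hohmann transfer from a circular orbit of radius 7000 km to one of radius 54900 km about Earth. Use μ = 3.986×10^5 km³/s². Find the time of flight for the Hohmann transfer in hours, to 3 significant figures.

t = 7.53 hours

Semi-major axis of the transfer orbit: a_t = (7000 + 54900)/2 = 30950 km.
Half the transfer-orbit period gives t = π√(a_t³/μ) = 27094 s.
Converting: 27094 s ÷ 3600 s/hour = 7.53 hours.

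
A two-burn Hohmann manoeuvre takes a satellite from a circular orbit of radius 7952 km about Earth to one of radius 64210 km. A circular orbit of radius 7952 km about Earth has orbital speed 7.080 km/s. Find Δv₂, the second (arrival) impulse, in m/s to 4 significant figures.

From the circular-orbit relation v² = μ/r at r = 7952 km: μ = v²r = (7.080)² × 7952 = 3.98605×10^5 km³/s².
Transfer-ellipse semi-major axis a_t = (r₁ + r₂)/2 = (7952 + 64210)/2 = 36081 km.
Circular speed at r = 64210 km: v_c = √(μ/r) = 2.492 km/s.
Transfer-orbit speed at the same r (vis-viva, a = a_t): v_t = √[μ(2/r − 1/a_t)] = 1.170 km/s.
Δv₂ = |v_t − v_c| = |1.170 − 2.492| = 1.322 km/s.

Δv₂ = 1322 m/s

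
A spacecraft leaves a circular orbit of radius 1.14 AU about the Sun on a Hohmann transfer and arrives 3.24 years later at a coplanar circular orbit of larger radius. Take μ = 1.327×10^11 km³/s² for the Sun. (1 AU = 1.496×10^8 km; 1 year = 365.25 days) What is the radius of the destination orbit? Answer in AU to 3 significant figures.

r₂ = 5.81 AU

In km: r₁ = 1.14 × 1.496×10^8 = 1.70544×10^8 km.
Transfer time t = 3.24 years × 365.25 × 86400 s = 1.02246624×10^8 s, and t = π√(a_t³/μ).
So a_t = (μ t²/π²)^(1/3) = (1.327×10^11 × (1.02246624×10^8)² / π²)^(1/3) = 5.1994×10^8 km.
Since a_t = (r₁ + r₂)/2, r₂ = 2a_t − r₁ = 2×5.1994×10^8 − 1.70544×10^8 = 8.69336×10^8 km.
In AU: r₂ = 8.69336×10^8 / 1.496×10^8 = 5.81 AU.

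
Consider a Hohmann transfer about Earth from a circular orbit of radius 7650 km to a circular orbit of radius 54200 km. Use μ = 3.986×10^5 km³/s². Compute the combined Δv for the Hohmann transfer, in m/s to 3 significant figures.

Semi-major axis of the transfer orbit: a_t = (7650 + 54200)/2 = 30925 km.
Circular speed at r₁: v₁ = √(μ/r₁) = √(3.986×10^5/7650) = 7.218 km/s.
On the transfer ellipse at r₁, vis-viva gives v_p = √[μ(2/r₁ − 1/a_t)] = 9.556 km/s.
First burn Δv₁ = |v_p − v₁| = 2.338 km/s.
Circular speed at r₂: v₂ = √(μ/r₂) = 2.712 km/s.
Transfer-orbit speed at r₂: v_a = √[μ(2/r₂ − 1/a_t)] = 1.349 km/s.
Second burn Δv₂ = |v₂ − v_a| = 1.363 km/s.
Δv = Δv₁ + Δv₂ = 2.338 + 1.363 = 3.701 km/s.

Δv = 3700 m/s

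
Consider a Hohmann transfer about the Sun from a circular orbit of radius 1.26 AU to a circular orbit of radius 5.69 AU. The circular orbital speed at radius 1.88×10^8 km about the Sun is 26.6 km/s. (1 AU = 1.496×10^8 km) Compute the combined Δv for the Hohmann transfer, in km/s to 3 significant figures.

Δv = 12.4 km/s

From the circular-orbit relation v² = μ/r at r = 1.88×10^8 km: μ = v²r = (26.6)² × 1.88×10^8 = 1.33021×10^11 km³/s².
In km: r₁ = 1.26 × 1.496×10^8 = 1.88496×10^8 km; r₂ = 5.69 × 1.496×10^8 = 8.51224×10^8 km.
Semi-major axis of the transfer orbit: a_t = (1.88496×10^8 + 8.51224×10^8)/2 = 5.1986×10^8 km.
At r₁ the circular-orbit speed is v₁ = √(μ/r₁) = 26.565 km/s.
Transfer-orbit speed at r₁ (vis-viva equation): v_p = √[μ(2/r₁ − 1/a_t)] = 33.993 km/s.
First burn Δv₁ = |v_p − v₁| = 7.428 km/s.
At r₂, v₂ = √(μ/r₂) = 12.50 km/s.
Transfer-orbit speed at r₂: v_a = √[μ(2/r₂ − 1/a_t)] = 7.527 km/s.
Second burn Δv₂ = |v₂ − v_a| = 4.973 km/s.
Δv = Δv₁ + Δv₂ = 7.428 + 4.973 = 12.40 km/s.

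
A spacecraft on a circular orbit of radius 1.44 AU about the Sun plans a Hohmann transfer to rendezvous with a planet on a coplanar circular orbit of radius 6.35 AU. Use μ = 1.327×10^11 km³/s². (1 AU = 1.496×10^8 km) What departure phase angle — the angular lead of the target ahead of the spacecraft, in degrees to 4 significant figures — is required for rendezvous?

φ = 93.53°

In km: r₁ = 1.44 × 1.496×10^8 = 2.15424×10^8 km; r₂ = 6.35 × 1.496×10^8 = 9.4996×10^8 km.
The Hohmann ellipse has a_t = (r₁ + r₂)/2 = 5.82692×10^8 km.
The half-period of the transfer ellipse is t = π√(a_t³/μ) = 1.2130×10^8 s.
Target angular speed ω₂ = √(μ/r₂³) = 1.2442×10^-8 rad/s.
Angle swept by the target during transfer: ω₂·t = 1.5092 rad = 86.47°.
The spacecraft traverses 180° on the transfer ellipse, so the target must lead by 180° − 86.47° = 93.53°.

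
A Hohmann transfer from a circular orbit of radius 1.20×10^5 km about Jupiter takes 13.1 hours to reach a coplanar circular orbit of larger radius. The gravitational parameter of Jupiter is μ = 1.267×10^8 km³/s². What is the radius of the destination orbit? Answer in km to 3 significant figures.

Transfer time t = 13.1 hours = 47160 s, and t = π√(a_t³/μ).
So a_t = (μ t²/π²)^(1/3) = (1.267×10^8 × (47160)² / π²)^(1/3) = 3.0564×10^5 km.
Since a_t = (r₁ + r₂)/2, r₂ = 2a_t − r₁ = 2×3.0564×10^5 − 1.200×10^5 = 4.9128×10^5 km.

r₂ = 4.91×10^5 km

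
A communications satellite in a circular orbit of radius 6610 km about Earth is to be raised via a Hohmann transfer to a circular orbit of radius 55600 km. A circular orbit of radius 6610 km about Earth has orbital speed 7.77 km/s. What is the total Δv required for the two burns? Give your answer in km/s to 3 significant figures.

Δv = 4.06 km/s

From the circular-orbit relation v² = μ/r at r = 6610 km: μ = v²r = (7.77)² × 6610 = 3.99065×10^5 km³/s².
Transfer-ellipse semi-major axis a_t = (r₁ + r₂)/2 = (6610 + 55600)/2 = 31105 km.
Circular speed at r₁: v₁ = √(μ/r₁) = √(3.99065×10^5/6610) = 7.7700 km/s.
On the transfer ellipse at r₁, v² = μ(2/r − 1/a) gives v_p = √[μ(2/r₁ − 1/a_t)] = 10.388 km/s.
First burn Δv₁ = |v_p − v₁| = 2.618 km/s.
At r₂, v₂ = √(μ/r₂) = 2.679 km/s.
Transfer-orbit speed at r₂: v_a = √[μ(2/r₂ − 1/a_t)] = 1.235 km/s.
Second burn Δv₂ = |v₂ − v_a| = 1.444 km/s.
Total Δv = Δv₁ + Δv₂ = 4.062 km/s.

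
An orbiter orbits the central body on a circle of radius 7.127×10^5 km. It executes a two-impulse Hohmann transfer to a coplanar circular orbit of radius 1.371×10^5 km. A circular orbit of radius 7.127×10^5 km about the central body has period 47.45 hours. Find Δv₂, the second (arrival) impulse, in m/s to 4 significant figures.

Δv₂ = 17640 m/s

From Kepler's third law T² = 4π²r³/μ at r = 7.127×10^5 km, T = 47.45 hours = 47.45 × 3600 s = 1.7082×10^5 s: μ = 4π²r³/T² = 4.89782×10^8 km³/s².
The Hohmann ellipse has a_t = (r₁ + r₂)/2 = 4.249×10^5 km.
On the circular orbit at r = 1.371×10^5 km, v_c = √(μ/r) = 59.77 km/s.
Transfer-orbit speed at the same r (vis-viva, a = a_t): v_t = √[μ(2/r − 1/a_t)] = 77.41 km/s.
Δv₂ = |v_t − v_c| = |77.41 − 59.77| = 17.64 km/s.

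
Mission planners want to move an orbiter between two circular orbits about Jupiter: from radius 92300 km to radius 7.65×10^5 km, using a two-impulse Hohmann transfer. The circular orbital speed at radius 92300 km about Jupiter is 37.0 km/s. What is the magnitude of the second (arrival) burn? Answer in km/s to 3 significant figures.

Δv₂ = 6.89 km/s

From the circular-orbit relation v² = μ/r at r = 92300 km: μ = v²r = (37.0)² × 92300 = 1.26359×10^8 km³/s².
Transfer-ellipse semi-major axis a_t = (r₁ + r₂)/2 = (92300 + 7.650×10^5)/2 = 4.2865×10^5 km.
Circular speed at r = 7.650×10^5 km: v_c = √(μ/r) = 12.852 km/s.
Transfer-orbit speed at the same r (vis-viva, a = a_t): v_t = √[μ(2/r − 1/a_t)] = 5.9638 km/s.
Δv₂ = |v_t − v_c| = |5.9638 − 12.852| = 6.888 km/s.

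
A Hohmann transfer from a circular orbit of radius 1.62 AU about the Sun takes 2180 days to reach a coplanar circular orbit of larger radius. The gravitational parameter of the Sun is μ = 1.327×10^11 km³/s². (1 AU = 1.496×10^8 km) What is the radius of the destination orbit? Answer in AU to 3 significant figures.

In km: r₁ = 1.62 × 1.496×10^8 = 2.42352×10^8 km.
Transfer time t = 2180 days = 1.88352×10^8 s, and t = π√(a_t³/μ).
So a_t = (μ t²/π²)^(1/3) = (1.327×10^11 × (1.88352×10^8)² / π²)^(1/3) = 7.8133×10^8 km.
Since a_t = (r₁ + r₂)/2, r₂ = 2a_t − r₁ = 2×7.8133×10^8 − 2.42352×10^8 = 1.320308×10^9 km.
In AU: r₂ = 1.320308×10^9 / 1.496×10^8 = 8.83 AU.

r₂ = 8.83 AU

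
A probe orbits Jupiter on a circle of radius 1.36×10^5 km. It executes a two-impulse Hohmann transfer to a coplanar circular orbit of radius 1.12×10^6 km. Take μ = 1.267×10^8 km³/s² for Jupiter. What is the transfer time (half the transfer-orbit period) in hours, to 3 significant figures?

t = 38.6 hours

Semi-major axis of the transfer orbit: a_t = (1.360×10^5 + 1.120×10^6)/2 = 6.280×10^5 km.
Half the transfer-orbit period gives t = π√(a_t³/μ) = 1.389×10^5 s.
Converting: 1.389×10^5 s ÷ 3600 s/hour = 38.6 hours.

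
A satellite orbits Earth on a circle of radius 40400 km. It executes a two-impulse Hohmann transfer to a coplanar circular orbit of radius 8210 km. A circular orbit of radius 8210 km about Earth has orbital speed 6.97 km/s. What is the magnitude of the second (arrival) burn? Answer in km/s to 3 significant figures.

From the circular-orbit relation v² = μ/r at r = 8210 km: μ = v²r = (6.97)² × 8210 = 3.98849×10^5 km³/s².
The Hohmann ellipse has a_t = (r₁ + r₂)/2 = 24305 km.
On the circular orbit at r = 8210 km, v_c = √(μ/r) = 6.970 km/s.
Vis-viva on the transfer ellipse at r = 8210 km gives v_t = √[μ(2/r − 1/a_t)] = 8.986 km/s.
Δv₂ = |v_t − v_c| = |8.986 − 6.970| = 2.016 km/s.

Δv₂ = 2.02 km/s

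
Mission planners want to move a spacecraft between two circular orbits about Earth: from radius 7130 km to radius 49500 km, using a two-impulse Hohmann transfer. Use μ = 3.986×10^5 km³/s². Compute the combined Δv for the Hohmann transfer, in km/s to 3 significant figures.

Semi-major axis of the transfer orbit: a_t = (7130 + 49500)/2 = 28315 km.
Circular speed at r₁: v₁ = √(μ/r₁) = √(3.986×10^5/7130) = 7.477 km/s.
Transfer-orbit speed at r₁ (vis-viva equation): v_p = √[μ(2/r₁ − 1/a_t)] = 9.886 km/s.
First burn Δv₁ = |v_p − v₁| = 2.409 km/s.
Circular speed at r₂: v₂ = √(μ/r₂) = 2.838 km/s.
Transfer-orbit speed at r₂: v_a = √[μ(2/r₂ − 1/a_t)] = 1.424 km/s.
Second burn Δv₂ = |v₂ − v_a| = 1.414 km/s.
Δv = Δv₁ + Δv₂ = 2.409 + 1.414 = 3.823 km/s.

Δv = 3.82 km/s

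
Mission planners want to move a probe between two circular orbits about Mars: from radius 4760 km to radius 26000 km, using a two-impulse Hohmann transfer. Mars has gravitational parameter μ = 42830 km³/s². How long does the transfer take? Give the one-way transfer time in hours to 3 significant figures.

The Hohmann ellipse has a_t = (r₁ + r₂)/2 = 15380 km.
Transfer time t = π√(a_t³/μ) = π√((15380)³ / 42830) = 28950 s.
Converting: 28950 s ÷ 3600 s/hour = 8.04 hours.

t = 8.04 hours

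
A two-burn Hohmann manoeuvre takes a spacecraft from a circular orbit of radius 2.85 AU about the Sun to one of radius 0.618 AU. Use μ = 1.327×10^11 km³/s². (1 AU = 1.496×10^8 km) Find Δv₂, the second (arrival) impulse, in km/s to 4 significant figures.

In km: r₁ = 2.85 × 1.496×10^8 = 4.2636×10^8 km; r₂ = 0.618 × 1.496×10^8 = 9.24528×10^7 km.
Transfer-ellipse semi-major axis a_t = (r₁ + r₂)/2 = (4.2636×10^8 + 9.24528×10^7)/2 = 2.594064×10^8 km.
Circular speed at r = 9.24528×10^7 km: v_c = √(μ/r) = 37.89 km/s.
Vis-viva on the transfer ellipse at r = 9.24528×10^7 km gives v_t = √[μ(2/r − 1/a_t)] = 48.57 km/s.
Δv₂ = |v_t − v_c| = |48.57 − 37.89| = 10.68 km/s.

Δv₂ = 10.68 km/s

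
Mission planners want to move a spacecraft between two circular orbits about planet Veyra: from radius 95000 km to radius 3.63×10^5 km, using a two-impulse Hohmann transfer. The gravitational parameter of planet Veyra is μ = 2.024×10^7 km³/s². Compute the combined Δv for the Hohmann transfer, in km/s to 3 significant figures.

Δv = 6.44 km/s

The Hohmann ellipse has a_t = (r₁ + r₂)/2 = 2.290×10^5 km.
Circular speed at r₁: v₁ = √(μ/r₁) = √(2.024×10^7/95000) = 14.596 km/s.
On the transfer ellipse at r₁, v² = μ(2/r − 1/a) gives v_p = √[μ(2/r₁ − 1/a_t)] = 18.377 km/s.
First burn Δv₁ = |v_p − v₁| = 3.781 km/s.
Circular speed at r₂: v₂ = √(μ/r₂) = 7.467 km/s.
Transfer-orbit speed at r₂: v_a = √[μ(2/r₂ − 1/a_t)] = 4.809 km/s.
Second burn Δv₂ = |v₂ − v_a| = 2.658 km/s.
Total Δv = Δv₁ + Δv₂ = 6.439 km/s.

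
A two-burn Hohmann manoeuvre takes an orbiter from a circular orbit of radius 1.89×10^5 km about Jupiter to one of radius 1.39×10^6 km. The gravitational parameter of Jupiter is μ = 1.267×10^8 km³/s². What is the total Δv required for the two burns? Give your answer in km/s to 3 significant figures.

Semi-major axis of the transfer orbit: a_t = (1.890×10^5 + 1.390×10^6)/2 = 7.895×10^5 km.
Circular speed at r₁: v₁ = √(μ/r₁) = √(1.267×10^8/1.890×10^5) = 25.892 km/s.
On the transfer ellipse at r₁, vis-viva gives v_p = √[μ(2/r₁ − 1/a_t)] = 34.355 km/s.
First burn Δv₁ = |v_p − v₁| = 8.463 km/s.
At r₂, v₂ = √(μ/r₂) = 9.547 km/s.
Transfer-orbit speed at r₂: v_a = √[μ(2/r₂ − 1/a_t)] = 4.671 km/s.
Second burn Δv₂ = |v₂ − v_a| = 4.876 km/s.
Δv = Δv₁ + Δv₂ = 8.463 + 4.876 = 13.34 km/s.

Δv = 13.3 km/s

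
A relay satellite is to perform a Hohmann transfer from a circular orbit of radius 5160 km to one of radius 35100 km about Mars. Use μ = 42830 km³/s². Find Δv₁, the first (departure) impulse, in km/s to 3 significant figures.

Semi-major axis of the transfer orbit: a_t = (5160 + 35100)/2 = 20130 km.
On the circular orbit at r = 5160 km, v_c = √(μ/r) = 2.88104 km/s.
Vis-viva on the transfer ellipse at r = 5160 km gives v_t = √[μ(2/r − 1/a_t)] = 3.80435 km/s.
Δv₁ = |v_t − v_c| = |3.80435 − 2.88104| = 0.9233 km/s.

Δv₁ = 0.923 km/s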